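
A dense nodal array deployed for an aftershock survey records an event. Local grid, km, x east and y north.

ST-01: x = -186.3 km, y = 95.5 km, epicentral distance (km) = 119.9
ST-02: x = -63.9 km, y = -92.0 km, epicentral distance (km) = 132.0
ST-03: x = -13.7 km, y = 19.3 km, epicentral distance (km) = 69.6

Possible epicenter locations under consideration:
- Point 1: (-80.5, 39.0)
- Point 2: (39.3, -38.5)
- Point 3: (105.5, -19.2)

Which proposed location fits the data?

For each candidate, compare |candidate − station| to the reported distance:
Point 1: residuals ST-01 0.0, ST-02 0.0, ST-03 0.0 → max 0.0 km
Point 2: residuals ST-01 142.5, ST-02 15.8, ST-03 8.8 → max 142.5 km
Point 3: residuals ST-01 193.6, ST-02 52.4, ST-03 55.7 → max 193.6 km
Only Point 1 has all residuals ≈ 0.

Point 1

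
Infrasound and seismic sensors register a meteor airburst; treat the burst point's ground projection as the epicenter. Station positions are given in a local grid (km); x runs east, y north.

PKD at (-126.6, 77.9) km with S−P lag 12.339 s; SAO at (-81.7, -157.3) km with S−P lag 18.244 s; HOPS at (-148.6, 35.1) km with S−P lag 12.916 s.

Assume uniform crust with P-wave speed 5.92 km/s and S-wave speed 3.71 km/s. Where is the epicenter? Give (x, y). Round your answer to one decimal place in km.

Distance from S−P lag: d = Δt · v_P v_S / (v_P − v_S) = Δt · (5.92·3.71)/(5.92−3.71) ≈ 9.9381·Δt.
So d_PKD = 122.63, d_SAO = 181.31, d_HOPS = 128.36 km.
Circle about each station: (x + 126.6)² + (y − 77.9)² = 122.63²; (x + 81.7)² + (y + 157.3)² = 181.31²; (x + 148.6)² + (y − 35.1)² = 128.36².
Subtracting pairs of circle equations eliminates x²+y² and gives linear equations (the radical axes):
89.8 x − 470.4 y = -8512.99
-44.0 x − 85.6 y = -220.17
Solving the 2×2 system: x ≈ -22.0, y ≈ 13.9 km.

x ≈ -22.0 km, y ≈ 13.9 km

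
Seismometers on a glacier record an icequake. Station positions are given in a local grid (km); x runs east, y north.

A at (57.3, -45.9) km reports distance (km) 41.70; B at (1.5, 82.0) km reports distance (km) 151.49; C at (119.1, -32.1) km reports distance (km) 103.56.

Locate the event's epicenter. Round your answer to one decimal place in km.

Circle about each station: (x − 57.3)² + (y + 45.9)² = 41.70²; (x − 1.5)² + (y − 82.0)² = 151.49²; (x − 119.1)² + (y + 32.1)² = 103.56².
Subtracting the A equation from the B and C equations removes the quadratic terms:
-111.6 x + 255.8 y = -19874.18
123.6 x + 27.6 y = 839.34
Solving the 2×2 system: x ≈ 22.0, y ≈ -68.1 km.
Check against A (with the unrounded x, y): √((x − 57.3)²+(y + 45.9)²) = 41.70 ≈ 41.70 km. ✓

(22.0, -68.1)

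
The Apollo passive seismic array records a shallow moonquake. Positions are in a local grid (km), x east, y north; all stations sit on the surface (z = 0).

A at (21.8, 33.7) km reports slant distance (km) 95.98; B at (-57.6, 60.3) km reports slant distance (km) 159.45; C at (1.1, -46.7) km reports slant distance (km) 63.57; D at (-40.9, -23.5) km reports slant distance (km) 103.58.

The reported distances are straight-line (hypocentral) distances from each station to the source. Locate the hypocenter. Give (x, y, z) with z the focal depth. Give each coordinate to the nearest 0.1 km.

(52.0, -49.1, 38.0)

Each station gives a sphere (x−x_i)² + (y−y_i)² + z² = d_i² (stations at z=0).
Subtracting the A sphere from B and C: z² cancels, leaving linear equations in x and y:
-158.8 x + 53.2 y = -10869.22
-41.4 x − 160.8 y = 5742.19
Solving: x ≈ 51.998, y ≈ -49.098 km (keep extra digits for the depth step; rounded: 52.0, -49.1).
Then from the A sphere: z² = 95.98² − (x − 21.8)² − (y − 33.7)² with x = 51.998, y = -49.098, so z ≈ 38.010 ≈ 38.0 km.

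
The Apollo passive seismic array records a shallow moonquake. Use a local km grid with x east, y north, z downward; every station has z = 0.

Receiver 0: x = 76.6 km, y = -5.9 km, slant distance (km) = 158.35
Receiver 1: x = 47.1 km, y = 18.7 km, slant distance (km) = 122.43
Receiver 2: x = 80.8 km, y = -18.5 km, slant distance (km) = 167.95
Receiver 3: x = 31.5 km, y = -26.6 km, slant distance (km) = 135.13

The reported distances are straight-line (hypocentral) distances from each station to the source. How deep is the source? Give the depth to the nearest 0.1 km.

depth ≈ 37.7 km

Each station gives a sphere (x−x_i)² + (y−y_i)² + z² = d_i² (stations at z=0).
Subtracting the Receiver 0 sphere from Receiver 1 and Receiver 2: z² cancels, leaving linear equations in x and y:
-59.0 x + 49.2 y = 6751.35
8.4 x − 25.2 y = -2163.96
Solving: x ≈ -59.307, y ≈ 66.102 km (keep extra digits for the depth step; rounded: -59.3, 66.1).
Then from the Receiver 0 sphere: z² = 158.35² − (x − 76.6)² − (y + 5.9)² with x = -59.307, y = 66.102, so z ≈ 37.679 ≈ 37.7 km.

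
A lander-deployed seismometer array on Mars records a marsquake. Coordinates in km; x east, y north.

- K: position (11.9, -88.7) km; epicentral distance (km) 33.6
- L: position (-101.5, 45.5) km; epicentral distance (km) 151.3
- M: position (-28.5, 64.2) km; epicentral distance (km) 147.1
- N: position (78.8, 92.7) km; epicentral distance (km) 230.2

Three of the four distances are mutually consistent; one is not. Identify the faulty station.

Solve using three stations at a time. Using K, L, M (subtract circle equations pairwise → linear system) gives (x, y) ≈ (-21.2, -82.7).
Distances from that point to each station vs reported:
  K: calculated 33.6 vs reported 33.6 → residual 0.0 km
  L: calculated 151.3 vs reported 151.3 → residual 0.0 km
  M: calculated 147.1 vs reported 147.1 → residual 0.0 km
  N: calculated 201.9 vs reported 230.2 → residual 28.3 km
K, L, M are mutually consistent (residuals ≈ 0); N is off by 28.3 km.

N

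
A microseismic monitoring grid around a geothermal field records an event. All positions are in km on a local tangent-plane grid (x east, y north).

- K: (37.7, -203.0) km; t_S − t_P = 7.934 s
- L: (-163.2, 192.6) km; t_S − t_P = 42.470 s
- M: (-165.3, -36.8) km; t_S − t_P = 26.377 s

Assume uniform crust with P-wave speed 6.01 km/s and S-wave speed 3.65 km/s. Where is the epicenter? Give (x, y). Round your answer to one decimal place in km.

(60.3, -132.8)

Distance from S−P lag: d = Δt · v_P v_S / (v_P − v_S) = Δt · (6.01·3.65)/(6.01−3.65) ≈ 9.2951·Δt.
So d_K = 73.75, d_L = 394.76, d_M = 245.18 km.
Circle about each station: (x − 37.7)² + (y + 203.0)² = 73.75²; (x + 163.2)² + (y − 192.6)² = 394.76²; (x + 165.3)² + (y + 36.8)² = 245.18².
Subtracting the K equation from the L and M equations removes the quadratic terms:
-401.8 x + 791.2 y = -129297.69
-406.0 x + 332.4 y = -68626.13
Solving the 2×2 system: x ≈ 60.3, y ≈ -132.8 km.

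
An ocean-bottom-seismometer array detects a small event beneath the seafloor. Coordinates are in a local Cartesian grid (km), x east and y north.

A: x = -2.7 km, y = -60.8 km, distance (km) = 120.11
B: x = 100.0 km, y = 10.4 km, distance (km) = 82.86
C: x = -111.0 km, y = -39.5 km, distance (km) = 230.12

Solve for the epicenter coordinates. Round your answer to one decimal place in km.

x ≈ 117.0 km, y ≈ -70.7 km

Circle about each station: (x + 2.7)² + (y + 60.8)² = 120.11²; (x − 100.0)² + (y − 10.4)² = 82.86²; (x + 111.0)² + (y + 39.5)² = 230.12².
Subtracting the A equation from the B and C equations removes the quadratic terms:
205.4 x + 142.4 y = 13964.86
-216.6 x + 42.6 y = -28351.48
Solving the 2×2 system: x ≈ 117.0, y ≈ -70.7 km.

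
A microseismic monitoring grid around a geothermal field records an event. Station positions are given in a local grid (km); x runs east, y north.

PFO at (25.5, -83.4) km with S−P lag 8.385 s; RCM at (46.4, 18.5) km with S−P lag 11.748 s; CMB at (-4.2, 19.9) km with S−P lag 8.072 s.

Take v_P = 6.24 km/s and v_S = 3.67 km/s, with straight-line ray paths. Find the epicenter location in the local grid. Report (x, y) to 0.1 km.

Distance from S−P lag: d = Δt · v_P v_S / (v_P − v_S) = Δt · (6.24·3.67)/(6.24−3.67) ≈ 8.9108·Δt.
So d_PFO = 74.72, d_RCM = 104.68, d_CMB = 71.93 km.
Circle about each station: (x − 25.5)² + (y + 83.4)² = 74.72²; (x − 46.4)² + (y − 18.5)² = 104.68²; (x + 4.2)² + (y − 19.9)² = 71.93².
Subtracting the PFO equation from the RCM and CMB equations removes the quadratic terms:
41.8 x + 203.8 y = -10485.42
-59.4 x + 206.6 y = -6783.01
Solving the 2×2 system: x ≈ -37.8, y ≈ -43.7 km.
Check against PFO (with the unrounded x, y): √((x − 25.5)²+(y + 83.4)²) = 74.72 ≈ 74.72 km. ✓

(-37.8, -43.7)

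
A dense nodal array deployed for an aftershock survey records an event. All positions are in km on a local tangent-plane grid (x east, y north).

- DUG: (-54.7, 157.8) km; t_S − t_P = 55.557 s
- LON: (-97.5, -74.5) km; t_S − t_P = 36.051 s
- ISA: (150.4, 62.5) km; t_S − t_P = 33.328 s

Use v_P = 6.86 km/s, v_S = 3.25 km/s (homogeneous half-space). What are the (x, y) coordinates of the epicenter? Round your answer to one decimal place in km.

Distance from S−P lag: d = Δt · v_P v_S / (v_P − v_S) = Δt · (6.86·3.25)/(6.86−3.25) ≈ 6.1759·Δt.
So d_DUG = 343.11, d_LON = 222.65, d_ISA = 205.83 km.
Circle about each station: (x + 54.7)² + (y − 157.8)² = 343.11²; (x + 97.5)² + (y + 74.5)² = 222.65²; (x − 150.4)² + (y − 62.5)² = 205.83².
Subtracting the DUG equation from the LON and ISA equations removes the quadratic terms:
-85.6 x − 464.6 y = 55315.02
410.2 x − 190.6 y = 73991.96
Solving the 2×2 system: x ≈ 115.2, y ≈ -140.3 km.

(115.2, -140.3)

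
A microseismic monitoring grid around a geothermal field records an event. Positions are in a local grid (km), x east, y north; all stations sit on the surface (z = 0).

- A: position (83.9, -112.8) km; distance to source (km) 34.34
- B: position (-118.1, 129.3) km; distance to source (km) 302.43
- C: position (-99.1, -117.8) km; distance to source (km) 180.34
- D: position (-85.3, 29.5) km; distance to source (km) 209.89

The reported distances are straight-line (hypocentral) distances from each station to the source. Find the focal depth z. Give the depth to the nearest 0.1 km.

Each station gives a sphere (x−x_i)² + (y−y_i)² + z² = d_i² (stations at z=0).
Subtracting the A sphere from B and C: z² cancels, leaving linear equations in x and y:
-404.0 x + 484.2 y = -79381.62
-366.0 x − 10.0 y = -27408.68
Solving: x ≈ 77.597, y ≈ -99.199 km (keep extra digits for the depth step; rounded: 77.6, -99.2).
Then from the A sphere: z² = 34.34² − (x − 83.9)² − (y + 112.8)² with x = 77.597, y = -99.199, so z ≈ 30.895 ≈ 30.9 km.

z ≈ 30.9 km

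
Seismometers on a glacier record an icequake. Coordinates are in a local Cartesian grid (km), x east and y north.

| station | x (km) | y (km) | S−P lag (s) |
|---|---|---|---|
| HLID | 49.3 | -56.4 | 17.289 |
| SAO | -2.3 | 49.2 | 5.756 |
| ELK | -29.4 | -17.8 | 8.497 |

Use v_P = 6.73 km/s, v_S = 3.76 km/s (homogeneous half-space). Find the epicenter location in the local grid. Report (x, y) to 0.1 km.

x ≈ -51.3 km, y ≈ 51.2 km

Distance from S−P lag: d = Δt · v_P v_S / (v_P − v_S) = Δt · (6.73·3.76)/(6.73−3.76) ≈ 8.5201·Δt.
So d_HLID = 147.30, d_SAO = 49.04, d_ELK = 72.40 km.
Circle about each station: (x − 49.3)² + (y + 56.4)² = 147.30²; (x + 2.3)² + (y − 49.2)² = 49.04²; (x + 29.4)² + (y + 17.8)² = 72.40².
Subtracting pairs of circle equations eliminates x²+y² and gives linear equations (the radical axes):
-103.2 x + 211.2 y = 16106.85
-157.4 x + 77.2 y = 12025.28
Solving the 2×2 system: x ≈ -51.3, y ≈ 51.2 km.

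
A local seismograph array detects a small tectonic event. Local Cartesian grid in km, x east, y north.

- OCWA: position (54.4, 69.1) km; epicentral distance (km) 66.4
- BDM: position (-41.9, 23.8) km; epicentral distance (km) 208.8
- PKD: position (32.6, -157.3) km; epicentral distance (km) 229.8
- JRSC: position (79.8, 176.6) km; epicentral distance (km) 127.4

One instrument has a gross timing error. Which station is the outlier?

BDM

Solve using three stations at a time. Using OCWA, PKD, JRSC (subtract circle equations pairwise → linear system) gives (x, y) ≈ (119.6, 55.5).
Distances from that point to each station vs reported:
  OCWA: calculated 66.6 vs reported 66.4 → residual 0.2 km
  BDM: calculated 164.6 vs reported 208.8 → residual 44.2 km
  PKD: calculated 229.9 vs reported 229.8 → residual 0.1 km
  JRSC: calculated 127.5 vs reported 127.4 → residual 0.1 km
OCWA, PKD, JRSC are mutually consistent (residuals ≈ 0); BDM is off by 44.2 km.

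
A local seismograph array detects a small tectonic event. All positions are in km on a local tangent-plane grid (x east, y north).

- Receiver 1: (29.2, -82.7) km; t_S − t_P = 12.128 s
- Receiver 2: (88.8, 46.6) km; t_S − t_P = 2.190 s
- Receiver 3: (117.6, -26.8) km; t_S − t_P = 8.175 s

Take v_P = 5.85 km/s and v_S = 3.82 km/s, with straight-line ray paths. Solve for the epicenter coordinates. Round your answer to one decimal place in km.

Distance from S−P lag: d = Δt · v_P v_S / (v_P − v_S) = Δt · (5.85·3.82)/(5.85−3.82) ≈ 11.0084·Δt.
So d_Receiver 1 = 133.51, d_Receiver 2 = 24.11, d_Receiver 3 = 89.99 km.
Circle about each station: (x − 29.2)² + (y + 82.7)² = 133.51²; (x − 88.8)² + (y − 46.6)² = 24.11²; (x − 117.6)² + (y + 26.8)² = 89.99².
Subtracting the Receiver 1 equation from the Receiver 2 and Receiver 3 equations removes the quadratic terms:
119.2 x + 258.6 y = 19608.70
176.8 x + 111.8 y = 16582.79
Solving the 2×2 system: x ≈ 64.7, y ≈ 46.0 km.
Check against Receiver 1 (with the unrounded x, y): √((x − 29.2)²+(y + 82.7)²) = 133.51 ≈ 133.51 km. ✓

64.7 km east, 46.0 km north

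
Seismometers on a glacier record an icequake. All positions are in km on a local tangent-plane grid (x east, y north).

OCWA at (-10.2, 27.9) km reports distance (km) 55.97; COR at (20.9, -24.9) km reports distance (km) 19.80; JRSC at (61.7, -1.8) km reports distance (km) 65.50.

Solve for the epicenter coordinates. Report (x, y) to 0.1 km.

Circle about each station: (x + 10.2)² + (y − 27.9)² = 55.97²; (x − 20.9)² + (y + 24.9)² = 19.80²; (x − 61.7)² + (y + 1.8)² = 65.50².
Subtracting the OCWA equation from the COR and JRSC equations removes the quadratic terms:
62.2 x − 105.6 y = 2914.97
143.8 x − 59.4 y = 1770.07
Solving the 2×2 system: x ≈ 1.2, y ≈ -26.9 km.

x ≈ 1.2 km, y ≈ -26.9 km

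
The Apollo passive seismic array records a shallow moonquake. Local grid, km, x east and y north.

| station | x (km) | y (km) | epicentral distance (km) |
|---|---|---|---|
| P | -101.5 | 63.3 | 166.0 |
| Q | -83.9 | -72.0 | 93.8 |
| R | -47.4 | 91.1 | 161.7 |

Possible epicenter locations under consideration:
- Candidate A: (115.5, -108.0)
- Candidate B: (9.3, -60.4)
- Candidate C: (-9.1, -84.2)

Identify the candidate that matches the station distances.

Candidate B

For each candidate, compare |candidate − station| to the reported distance:
Candidate A: residuals P 110.5, Q 108.8, R 95.5 → max 110.5 km
Candidate B: residuals P 0.1, Q 0.1, R 0.1 → max 0.1 km
Candidate C: residuals P 8.1, Q 18.0, R 17.7 → max 18.0 km
Only Candidate B has all residuals ≈ 0.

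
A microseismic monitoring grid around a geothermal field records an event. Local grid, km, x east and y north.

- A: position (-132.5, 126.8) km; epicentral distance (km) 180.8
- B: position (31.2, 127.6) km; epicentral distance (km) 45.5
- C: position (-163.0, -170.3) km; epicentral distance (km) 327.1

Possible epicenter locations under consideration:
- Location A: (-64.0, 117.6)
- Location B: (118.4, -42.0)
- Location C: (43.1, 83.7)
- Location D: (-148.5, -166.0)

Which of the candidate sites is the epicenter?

For each candidate, compare |candidate − station| to the reported distance:
Location A: residuals A 111.7, B 50.2, C 22.7 → max 111.7 km
Location B: residuals A 121.6, B 145.2, C 17.8 → max 145.2 km
Location C: residuals A 0.0, B 0.0, C 0.0 → max 0.0 km
Location D: residuals A 112.4, B 298.7, C 312.0 → max 312.0 km
Only Location C has all residuals ≈ 0.

Location C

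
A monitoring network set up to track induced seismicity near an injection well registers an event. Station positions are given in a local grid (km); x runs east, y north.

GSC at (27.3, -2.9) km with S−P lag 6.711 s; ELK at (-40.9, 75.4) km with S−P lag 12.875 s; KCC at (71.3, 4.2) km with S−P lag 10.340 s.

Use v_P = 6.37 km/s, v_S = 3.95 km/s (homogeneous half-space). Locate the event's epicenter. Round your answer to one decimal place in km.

Distance from S−P lag: d = Δt · v_P v_S / (v_P − v_S) = Δt · (6.37·3.95)/(6.37−3.95) ≈ 10.3973·Δt.
So d_GSC = 69.78, d_ELK = 133.87, d_KCC = 107.51 km.
Circle about each station: (x − 27.3)² + (y + 2.9)² = 69.78²; (x + 40.9)² + (y − 75.4)² = 133.87²; (x − 71.3)² + (y − 4.2)² = 107.51².
Subtracting the GSC equation from the ELK and KCC equations removes the quadratic terms:
-136.4 x + 156.6 y = -6447.66
88.0 x + 14.2 y = -2341.52
Solving the 2×2 system: x ≈ -17.5, y ≈ -56.4 km.
Check against GSC (with the unrounded x, y): √((x − 27.3)²+(y + 2.9)²) = 69.80 ≈ 69.78 km. ✓

-17.5 km east, -56.4 km north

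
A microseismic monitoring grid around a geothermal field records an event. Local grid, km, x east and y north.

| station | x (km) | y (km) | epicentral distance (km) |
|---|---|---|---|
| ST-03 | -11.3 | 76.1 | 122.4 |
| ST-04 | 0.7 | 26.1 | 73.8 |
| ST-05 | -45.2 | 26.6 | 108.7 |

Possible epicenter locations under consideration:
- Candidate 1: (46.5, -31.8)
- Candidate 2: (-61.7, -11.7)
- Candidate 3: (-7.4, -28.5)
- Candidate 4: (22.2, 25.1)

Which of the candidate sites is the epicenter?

For each candidate, compare |candidate − station| to the reported distance:
Candidate 1: residuals ST-03 0.0, ST-04 0.0, ST-05 0.0 → max 0.0 km
Candidate 2: residuals ST-03 21.2, ST-04 0.8, ST-05 67.0 → max 67.0 km
Candidate 3: residuals ST-03 17.7, ST-04 18.6, ST-05 41.9 → max 41.9 km
Candidate 4: residuals ST-03 61.4, ST-04 52.3, ST-05 41.3 → max 61.4 km
Only Candidate 1 has all residuals ≈ 0.

Candidate 1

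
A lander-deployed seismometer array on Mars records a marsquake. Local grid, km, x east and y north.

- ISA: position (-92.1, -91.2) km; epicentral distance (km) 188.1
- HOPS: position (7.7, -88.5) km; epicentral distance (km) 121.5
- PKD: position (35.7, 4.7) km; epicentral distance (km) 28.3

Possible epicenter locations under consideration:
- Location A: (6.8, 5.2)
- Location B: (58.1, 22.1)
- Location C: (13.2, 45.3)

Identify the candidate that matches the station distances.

Location B

For each candidate, compare |candidate − station| to the reported distance:
Location A: residuals ISA 50.0, HOPS 27.8, PKD 0.6 → max 50.0 km
Location B: residuals ISA 0.0, HOPS 0.0, PKD 0.1 → max 0.1 km
Location C: residuals ISA 15.7, HOPS 12.4, PKD 18.1 → max 18.1 km
Only Location B has all residuals ≈ 0.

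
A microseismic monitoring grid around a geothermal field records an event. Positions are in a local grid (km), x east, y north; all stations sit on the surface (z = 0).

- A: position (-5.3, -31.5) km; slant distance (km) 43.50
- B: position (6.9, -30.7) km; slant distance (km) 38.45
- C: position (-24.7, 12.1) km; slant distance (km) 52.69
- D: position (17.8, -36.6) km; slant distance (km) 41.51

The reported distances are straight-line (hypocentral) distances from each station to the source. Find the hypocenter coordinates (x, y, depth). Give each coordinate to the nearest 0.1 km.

(16.1, -6.0, 28.0)

Each station gives a sphere (x−x_i)² + (y−y_i)² + z² = d_i² (stations at z=0).
Subtracting the A sphere from B and C: z² cancels, leaving linear equations in x and y:
24.4 x + 1.6 y = 383.61
-38.8 x + 87.2 y = -1147.83
Solving: x ≈ 16.115, y ≈ -5.993 km (keep extra digits for the depth step; rounded: 16.1, -6.0).
Then from the A sphere: z² = 43.50² − (x + 5.3)² − (y + 31.5)² with x = 16.115, y = -5.993, so z ≈ 27.983 ≈ 28.0 km.
Check against D (with the unrounded solution): distance 41.51 ≈ 41.51 km. ✓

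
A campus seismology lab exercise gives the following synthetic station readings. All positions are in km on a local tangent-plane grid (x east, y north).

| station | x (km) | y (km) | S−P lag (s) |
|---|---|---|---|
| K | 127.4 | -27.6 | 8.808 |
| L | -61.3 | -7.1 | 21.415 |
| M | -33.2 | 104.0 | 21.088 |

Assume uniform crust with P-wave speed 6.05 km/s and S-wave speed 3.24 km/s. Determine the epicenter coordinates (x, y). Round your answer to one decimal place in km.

86.0 km east, 17.8 km north

Distance from S−P lag: d = Δt · v_P v_S / (v_P − v_S) = Δt · (6.05·3.24)/(6.05−3.24) ≈ 6.9758·Δt.
So d_K = 61.44, d_L = 149.39, d_M = 147.11 km.
Circle about each station: (x − 127.4)² + (y + 27.6)² = 61.44²; (x + 61.3)² + (y + 7.1)² = 149.39²; (x + 33.2)² + (y − 104.0)² = 147.11².
Subtracting the K equation from the L and M equations removes the quadratic terms:
-377.4 x + 41.0 y = -31726.92
-321.2 x + 263.2 y = -22940.76
Solving the 2×2 system: x ≈ 86.0, y ≈ 17.8 km.
Check against K (with the unrounded x, y): √((x − 127.4)²+(y + 27.6)²) = 61.43 ≈ 61.44 km. ✓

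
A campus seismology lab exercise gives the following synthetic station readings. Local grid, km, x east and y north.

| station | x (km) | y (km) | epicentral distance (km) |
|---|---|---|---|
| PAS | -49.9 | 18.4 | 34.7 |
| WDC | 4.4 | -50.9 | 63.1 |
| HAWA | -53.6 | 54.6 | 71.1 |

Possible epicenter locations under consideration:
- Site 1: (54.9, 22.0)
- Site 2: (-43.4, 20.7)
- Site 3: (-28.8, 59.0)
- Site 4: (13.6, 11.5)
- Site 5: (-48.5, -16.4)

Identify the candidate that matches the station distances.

For each candidate, compare |candidate − station| to the reported distance:
Site 1: residuals PAS 70.2, WDC 25.6, HAWA 42.2 → max 70.2 km
Site 2: residuals PAS 27.8, WDC 23.0, HAWA 35.7 → max 35.7 km
Site 3: residuals PAS 11.1, WDC 51.7, HAWA 45.9 → max 51.7 km
Site 4: residuals PAS 29.2, WDC 0.0, HAWA 8.7 → max 29.2 km
Site 5: residuals PAS 0.1, WDC 0.1, HAWA 0.1 → max 0.1 km
Only Site 5 has all residuals ≈ 0.

Site 5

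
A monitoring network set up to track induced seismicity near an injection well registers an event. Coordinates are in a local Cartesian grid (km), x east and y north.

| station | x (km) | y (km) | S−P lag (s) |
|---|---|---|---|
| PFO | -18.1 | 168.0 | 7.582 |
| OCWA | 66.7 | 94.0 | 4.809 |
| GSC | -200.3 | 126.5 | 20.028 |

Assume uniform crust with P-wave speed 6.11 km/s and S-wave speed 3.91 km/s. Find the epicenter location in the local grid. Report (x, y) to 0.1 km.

14.5 km east, 92.4 km north

Distance from S−P lag: d = Δt · v_P v_S / (v_P − v_S) = Δt · (6.11·3.91)/(6.11−3.91) ≈ 10.8591·Δt.
So d_PFO = 82.33, d_OCWA = 52.22, d_GSC = 217.49 km.
Circle about each station: (x + 18.1)² + (y − 168.0)² = 82.33²; (x − 66.7)² + (y − 94.0)² = 52.22²; (x + 200.3)² + (y − 126.5)² = 217.49².
Subtracting the PFO equation from the OCWA and GSC equations removes the quadratic terms:
169.6 x − 148.0 y = -11215.42
-364.4 x − 83.0 y = -12952.94
Solving the 2×2 system: x ≈ 14.5, y ≈ 92.4 km.
Check against PFO (with the unrounded x, y): √((x + 18.1)²+(y − 168.0)²) = 82.33 ≈ 82.33 km. ✓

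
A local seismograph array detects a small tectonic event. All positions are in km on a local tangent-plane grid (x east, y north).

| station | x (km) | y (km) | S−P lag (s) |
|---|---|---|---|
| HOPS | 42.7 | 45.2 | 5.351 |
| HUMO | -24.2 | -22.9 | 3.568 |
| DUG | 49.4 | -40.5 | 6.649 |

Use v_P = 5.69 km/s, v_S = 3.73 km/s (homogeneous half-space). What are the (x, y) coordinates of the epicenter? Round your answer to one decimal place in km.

-2.7 km east, 9.2 km north

Distance from S−P lag: d = Δt · v_P v_S / (v_P − v_S) = Δt · (5.69·3.73)/(5.69−3.73) ≈ 10.8284·Δt.
So d_HOPS = 57.94, d_HUMO = 38.64, d_DUG = 72.00 km.
Circle about each station: (x − 42.7)² + (y − 45.2)² = 57.94²; (x + 24.2)² + (y + 22.9)² = 38.64²; (x − 49.4)² + (y + 40.5)² = 72.00².
Subtracting pairs of circle equations eliminates x²+y² and gives linear equations (the radical axes):
-133.8 x − 136.2 y = -892.29
13.4 x − 171.4 y = -1612.68
Solving the 2×2 system: x ≈ -2.7, y ≈ 9.2 km.
Check against HOPS (with the unrounded x, y): √((x − 42.7)²+(y − 45.2)²) = 57.94 ≈ 57.94 km. ✓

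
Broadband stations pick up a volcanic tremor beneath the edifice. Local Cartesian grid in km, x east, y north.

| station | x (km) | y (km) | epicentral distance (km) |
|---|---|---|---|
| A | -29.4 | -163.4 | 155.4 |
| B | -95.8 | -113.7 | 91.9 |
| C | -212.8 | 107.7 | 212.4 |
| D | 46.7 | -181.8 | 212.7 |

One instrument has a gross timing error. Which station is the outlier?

C

Solve using three stations at a time. Using A, B, D (subtract circle equations pairwise → linear system) gives (x, y) ≈ (-93.5, -21.8).
Distances from that point to each station vs reported:
  A: calculated 155.4 vs reported 155.4 → residual 0.0 km
  B: calculated 91.9 vs reported 91.9 → residual 0.0 km
  C: calculated 176.1 vs reported 212.4 → residual 36.3 km
  D: calculated 212.7 vs reported 212.7 → residual 0.0 km
A, B, D are mutually consistent (residuals ≈ 0); C is off by 36.3 km.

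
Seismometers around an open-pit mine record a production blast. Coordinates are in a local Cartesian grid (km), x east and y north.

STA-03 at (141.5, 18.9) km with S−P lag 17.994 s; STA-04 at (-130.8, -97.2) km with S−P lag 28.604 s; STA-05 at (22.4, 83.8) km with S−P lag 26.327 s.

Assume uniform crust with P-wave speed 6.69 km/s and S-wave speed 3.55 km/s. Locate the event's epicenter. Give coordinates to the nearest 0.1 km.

Distance from S−P lag: d = Δt · v_P v_S / (v_P − v_S) = Δt · (6.69·3.55)/(6.69−3.55) ≈ 7.5635·Δt.
So d_STA-03 = 136.10, d_STA-04 = 216.35, d_STA-05 = 199.13 km.
Circle about each station: (x − 141.5)² + (y − 18.9)² = 136.10²; (x + 130.8)² + (y + 97.2)² = 216.35²; (x − 22.4)² + (y − 83.8)² = 199.13².
Subtracting pairs of circle equations eliminates x²+y² and gives linear equations (the radical axes):
-544.6 x − 232.2 y = -22107.09
-238.2 x + 129.8 y = -33984.81
Solving the 2×2 system: x ≈ 85.4, y ≈ -105.1 km.

85.4 km east, -105.1 km north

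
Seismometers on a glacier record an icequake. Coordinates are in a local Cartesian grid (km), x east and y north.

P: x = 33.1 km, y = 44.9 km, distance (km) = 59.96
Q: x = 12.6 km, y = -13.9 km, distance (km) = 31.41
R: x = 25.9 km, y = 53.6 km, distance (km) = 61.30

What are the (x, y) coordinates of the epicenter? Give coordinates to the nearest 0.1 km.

Circle about each station: (x − 33.1)² + (y − 44.9)² = 59.96²; (x − 12.6)² + (y + 13.9)² = 31.41²; (x − 25.9)² + (y − 53.6)² = 61.30².
Subtracting the P equation from the Q and R equations removes the quadratic terms:
-41.0 x − 117.6 y = -151.04
-14.4 x + 17.4 y = 269.66
Solving the 2×2 system: x ≈ -12.1, y ≈ 5.5 km.
Check against P (with the unrounded x, y): √((x − 33.1)²+(y − 44.9)²) = 59.95 ≈ 59.96 km. ✓

x ≈ -12.1 km, y ≈ 5.5 km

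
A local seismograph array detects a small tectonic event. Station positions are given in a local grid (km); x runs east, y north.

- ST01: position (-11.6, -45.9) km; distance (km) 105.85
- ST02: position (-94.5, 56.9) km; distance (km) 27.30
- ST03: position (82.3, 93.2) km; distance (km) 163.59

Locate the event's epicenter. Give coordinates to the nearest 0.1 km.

Circle about each station: (x + 11.6)² + (y + 45.9)² = 105.85²; (x + 94.5)² + (y − 56.9)² = 27.30²; (x − 82.3)² + (y − 93.2)² = 163.59².
Subtracting the ST01 equation from the ST02 and ST03 equations removes the quadratic terms:
-165.8 x + 205.6 y = 20385.42
187.8 x + 278.2 y = -2339.31
Solving the 2×2 system: x ≈ -72.6, y ≈ 40.6 km.

(-72.6, 40.6)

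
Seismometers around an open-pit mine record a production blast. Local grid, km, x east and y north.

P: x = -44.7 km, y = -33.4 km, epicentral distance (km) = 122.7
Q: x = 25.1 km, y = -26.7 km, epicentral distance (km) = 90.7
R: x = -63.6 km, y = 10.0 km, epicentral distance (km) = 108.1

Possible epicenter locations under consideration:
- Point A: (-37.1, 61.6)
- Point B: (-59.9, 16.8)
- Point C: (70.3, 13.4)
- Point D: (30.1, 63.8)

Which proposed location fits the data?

For each candidate, compare |candidate − station| to the reported distance:
Point A: residuals P 27.4, Q 17.3, R 50.1 → max 50.1 km
Point B: residuals P 70.2, Q 4.8, R 100.4 → max 100.4 km
Point C: residuals P 1.5, Q 30.3, R 25.8 → max 30.3 km
Point D: residuals P 0.1, Q 0.1, R 0.1 → max 0.1 km
Only Point D has all residuals ≈ 0.

Point D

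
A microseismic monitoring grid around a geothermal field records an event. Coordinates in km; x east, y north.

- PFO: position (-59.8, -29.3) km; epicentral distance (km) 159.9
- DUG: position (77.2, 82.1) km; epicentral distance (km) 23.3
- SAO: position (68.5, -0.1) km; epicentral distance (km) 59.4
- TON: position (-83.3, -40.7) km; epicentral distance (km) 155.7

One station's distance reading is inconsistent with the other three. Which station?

Solve using three stations at a time. Using PFO, DUG, SAO (subtract circle equations pairwise → linear system) gives (x, y) ≈ (73.4, 59.1).
Distances from that point to each station vs reported:
  PFO: calculated 159.9 vs reported 159.9 → residual 0.0 km
  DUG: calculated 23.3 vs reported 23.3 → residual 0.0 km
  SAO: calculated 59.4 vs reported 59.4 → residual 0.0 km
  TON: calculated 185.8 vs reported 155.7 → residual 30.1 km
PFO, DUG, SAO are mutually consistent (residuals ≈ 0); TON is off by 30.1 km.

TON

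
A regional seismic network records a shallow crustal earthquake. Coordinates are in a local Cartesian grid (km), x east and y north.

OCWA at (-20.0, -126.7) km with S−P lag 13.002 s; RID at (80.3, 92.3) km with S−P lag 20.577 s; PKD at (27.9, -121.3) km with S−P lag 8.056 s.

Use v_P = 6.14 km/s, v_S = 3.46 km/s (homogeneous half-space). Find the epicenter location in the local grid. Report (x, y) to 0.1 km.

Distance from S−P lag: d = Δt · v_P v_S / (v_P − v_S) = Δt · (6.14·3.46)/(6.14−3.46) ≈ 7.9270·Δt.
So d_OCWA = 103.07, d_RID = 163.11, d_PKD = 63.86 km.
Circle about each station: (x + 20.0)² + (y + 126.7)² = 103.07²; (x − 80.3)² + (y − 92.3)² = 163.11²; (x − 27.9)² + (y + 121.3)² = 63.86².
Subtracting pairs of circle equations eliminates x²+y² and gives linear equations (the radical axes):
200.6 x + 438.0 y = -17466.96
95.8 x + 10.8 y = 5584.54
Solving the 2×2 system: x ≈ 66.2, y ≈ -70.2 km.
Check against OCWA (with the unrounded x, y): √((x + 20.0)²+(y + 126.7)²) = 103.07 ≈ 103.07 km. ✓

66.2 km east, -70.2 km north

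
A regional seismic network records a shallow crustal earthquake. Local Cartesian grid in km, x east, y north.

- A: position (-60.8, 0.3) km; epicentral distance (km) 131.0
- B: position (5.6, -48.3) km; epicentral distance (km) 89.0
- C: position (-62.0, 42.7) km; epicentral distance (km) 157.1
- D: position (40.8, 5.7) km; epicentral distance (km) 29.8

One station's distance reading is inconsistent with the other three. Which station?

Solve using three stations at a time. Using A, B, D (subtract circle equations pairwise → linear system) gives (x, y) ≈ (69.5, 13.6).
Distances from that point to each station vs reported:
  A: calculated 131.0 vs reported 131.0 → residual 0.0 km
  B: calculated 89.0 vs reported 89.0 → residual 0.0 km
  C: calculated 134.7 vs reported 157.1 → residual 22.4 km
  D: calculated 29.8 vs reported 29.8 → residual 0.0 km
A, B, D are mutually consistent (residuals ≈ 0); C is off by 22.4 km.

C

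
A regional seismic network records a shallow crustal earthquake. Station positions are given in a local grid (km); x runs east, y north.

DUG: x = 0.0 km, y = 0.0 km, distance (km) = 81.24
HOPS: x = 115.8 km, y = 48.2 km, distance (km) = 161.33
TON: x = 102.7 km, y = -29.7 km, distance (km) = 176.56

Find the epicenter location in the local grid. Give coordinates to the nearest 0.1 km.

Circle about each station: x² + y² = 81.24²; (x − 115.8)² + (y − 48.2)² = 161.33²; (x − 102.7)² + (y + 29.7)² = 176.56².
Subtracting the DUG equation from the HOPS and TON equations removes the quadratic terms:
231.6 x + 96.4 y = -3694.55
205.4 x − 59.4 y = -13144.12
Solving the 2×2 system: x ≈ -44.3, y ≈ 68.1 km.

-44.3 km east, 68.1 km north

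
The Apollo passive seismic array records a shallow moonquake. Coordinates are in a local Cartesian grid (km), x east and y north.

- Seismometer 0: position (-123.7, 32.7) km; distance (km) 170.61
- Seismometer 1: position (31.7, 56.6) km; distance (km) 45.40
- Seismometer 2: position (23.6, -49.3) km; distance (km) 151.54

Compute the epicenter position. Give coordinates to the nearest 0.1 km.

32.2 km east, 102.0 km north

Circle about each station: (x + 123.7)² + (y − 32.7)² = 170.61²; (x − 31.7)² + (y − 56.6)² = 45.40²; (x − 23.6)² + (y + 49.3)² = 151.54².
Subtracting the Seismometer 0 equation from the Seismometer 1 and Seismometer 2 equations removes the quadratic terms:
310.8 x + 47.8 y = 14884.08
294.6 x − 164.0 y = -7240.13
Solving the 2×2 system: x ≈ 32.2, y ≈ 102.0 km.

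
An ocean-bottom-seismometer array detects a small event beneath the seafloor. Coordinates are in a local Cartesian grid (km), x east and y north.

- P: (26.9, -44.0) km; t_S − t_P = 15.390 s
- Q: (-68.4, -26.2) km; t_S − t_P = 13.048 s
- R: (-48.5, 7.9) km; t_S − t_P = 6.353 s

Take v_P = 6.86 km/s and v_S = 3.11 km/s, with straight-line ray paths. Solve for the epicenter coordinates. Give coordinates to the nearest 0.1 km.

Distance from S−P lag: d = Δt · v_P v_S / (v_P − v_S) = Δt · (6.86·3.11)/(6.86−3.11) ≈ 5.6892·Δt.
So d_P = 87.56, d_Q = 74.23, d_R = 36.14 km.
Circle about each station: (x − 26.9)² + (y + 44.0)² = 87.56²; (x + 68.4)² + (y + 26.2)² = 74.23²; (x + 48.5)² + (y − 7.9)² = 36.14².
Subtracting the P equation from the Q and R equations removes the quadratic terms:
-190.6 x + 35.6 y = 4862.05
-150.8 x + 103.8 y = 6115.70
Solving the 2×2 system: x ≈ -19.9, y ≈ 30.0 km.
Check against P (with the unrounded x, y): √((x − 26.9)²+(y + 44.0)²) = 87.56 ≈ 87.56 km. ✓

x ≈ -19.9 km, y ≈ 30.0 km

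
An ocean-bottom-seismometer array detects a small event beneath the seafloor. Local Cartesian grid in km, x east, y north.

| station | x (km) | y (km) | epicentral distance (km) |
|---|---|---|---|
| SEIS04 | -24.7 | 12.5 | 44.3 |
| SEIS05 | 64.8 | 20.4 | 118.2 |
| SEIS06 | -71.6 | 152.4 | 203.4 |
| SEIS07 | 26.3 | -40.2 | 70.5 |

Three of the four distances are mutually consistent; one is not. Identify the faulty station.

Solve using three stations at a time. Using SEIS04, SEIS05, SEIS07 (subtract circle equations pairwise → linear system) gives (x, y) ≈ (-43.1, -27.8).
Distances from that point to each station vs reported:
  SEIS04: calculated 44.3 vs reported 44.3 → residual 0.0 km
  SEIS05: calculated 118.2 vs reported 118.2 → residual 0.0 km
  SEIS06: calculated 182.5 vs reported 203.4 → residual 20.9 km
  SEIS07: calculated 70.5 vs reported 70.5 → residual 0.0 km
SEIS04, SEIS05, SEIS07 are mutually consistent (residuals ≈ 0); SEIS06 is off by 20.9 km.

SEIS06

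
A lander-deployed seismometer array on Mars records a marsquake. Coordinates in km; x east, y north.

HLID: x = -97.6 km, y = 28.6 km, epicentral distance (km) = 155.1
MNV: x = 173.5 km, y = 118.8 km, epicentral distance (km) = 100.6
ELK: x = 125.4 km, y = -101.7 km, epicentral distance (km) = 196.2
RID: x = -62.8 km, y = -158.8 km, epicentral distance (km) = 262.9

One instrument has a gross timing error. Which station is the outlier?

Solve using three stations at a time. Using HLID, ELK, RID (subtract circle equations pairwise → linear system) gives (x, y) ≈ (49.1, 79.1).
Distances from that point to each station vs reported:
  HLID: calculated 155.2 vs reported 155.1 → residual 0.1 km
  MNV: calculated 130.5 vs reported 100.6 → residual 29.9 km
  ELK: calculated 196.3 vs reported 196.2 → residual 0.1 km
  RID: calculated 263.0 vs reported 262.9 → residual 0.1 km
HLID, ELK, RID are mutually consistent (residuals ≈ 0); MNV is off by 29.9 km.

MNV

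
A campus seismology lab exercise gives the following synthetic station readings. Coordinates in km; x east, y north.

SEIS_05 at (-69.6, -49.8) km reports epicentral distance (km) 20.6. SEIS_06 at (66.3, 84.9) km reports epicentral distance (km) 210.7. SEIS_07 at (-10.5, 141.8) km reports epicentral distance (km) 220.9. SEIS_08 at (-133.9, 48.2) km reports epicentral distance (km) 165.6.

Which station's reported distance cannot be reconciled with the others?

Solve using three stations at a time. Using SEIS_05, SEIS_06, SEIS_07 (subtract circle equations pairwise → linear system) gives (x, y) ≈ (-78.2, -68.5).
Distances from that point to each station vs reported:
  SEIS_05: calculated 20.5 vs reported 20.6 → residual 0.1 km
  SEIS_06: calculated 210.7 vs reported 210.7 → residual 0.0 km
  SEIS_07: calculated 220.9 vs reported 220.9 → residual 0.0 km
  SEIS_08: calculated 129.3 vs reported 165.6 → residual 36.3 km
SEIS_05, SEIS_06, SEIS_07 are mutually consistent (residuals ≈ 0); SEIS_08 is off by 36.3 km.

SEIS_08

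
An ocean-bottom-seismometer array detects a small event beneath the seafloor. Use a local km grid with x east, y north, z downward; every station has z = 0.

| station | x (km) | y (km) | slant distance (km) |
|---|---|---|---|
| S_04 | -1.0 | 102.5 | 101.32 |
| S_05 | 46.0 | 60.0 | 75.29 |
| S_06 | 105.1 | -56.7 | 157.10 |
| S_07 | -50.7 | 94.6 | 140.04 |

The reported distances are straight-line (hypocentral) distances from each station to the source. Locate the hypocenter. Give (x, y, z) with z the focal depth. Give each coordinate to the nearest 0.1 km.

Each station gives a sphere (x−x_i)² + (y−y_i)² + z² = d_i² (stations at z=0).
Subtracting the S_04 sphere from S_05 and S_06: z² cancels, leaving linear equations in x and y:
94.0 x − 85.0 y = -194.09
212.2 x − 318.4 y = -10661.02
Solving: x ≈ 71.001, y ≈ 80.802 km (keep extra digits for the depth step; rounded: 71.0, 80.8).
Then from the S_04 sphere: z² = 101.32² − (x + 1.0)² − (y − 102.5)² with x = 71.001, y = 80.802, so z ≈ 67.903 ≈ 67.9 km.
Check against S_07 (with the unrounded solution): distance 140.04 ≈ 140.04 km. ✓

x ≈ 71.0 km, y ≈ 80.8 km, depth ≈ 67.9 km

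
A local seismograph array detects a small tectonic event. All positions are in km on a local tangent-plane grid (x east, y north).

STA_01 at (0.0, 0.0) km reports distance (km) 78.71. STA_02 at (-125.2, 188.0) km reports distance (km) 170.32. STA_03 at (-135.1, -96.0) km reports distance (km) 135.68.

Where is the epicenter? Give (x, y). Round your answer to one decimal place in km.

-74.5 km east, 25.4 km north

Circle about each station: x² + y² = 78.71²; (x + 125.2)² + (y − 188.0)² = 170.32²; (x + 135.1)² + (y + 96.0)² = 135.68².
Subtracting the STA_01 equation from the STA_02 and STA_03 equations removes the quadratic terms:
-250.4 x + 376.0 y = 28205.40
-270.2 x − 192.0 y = 15254.21
Solving the 2×2 system: x ≈ -74.5, y ≈ 25.4 km.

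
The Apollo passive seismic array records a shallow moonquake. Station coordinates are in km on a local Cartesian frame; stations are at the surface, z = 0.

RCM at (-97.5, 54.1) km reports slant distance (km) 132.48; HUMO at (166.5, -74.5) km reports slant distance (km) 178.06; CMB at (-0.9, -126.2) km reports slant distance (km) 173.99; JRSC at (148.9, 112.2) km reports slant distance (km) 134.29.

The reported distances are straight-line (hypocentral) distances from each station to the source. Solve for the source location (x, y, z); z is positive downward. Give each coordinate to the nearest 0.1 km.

(34.0, 43.8, 12.4)

Each station gives a sphere (x−x_i)² + (y−y_i)² + z² = d_i² (stations at z=0).
Subtracting the RCM sphere from HUMO and CMB: z² cancels, leaving linear equations in x and y:
528.0 x − 257.2 y = 6685.03
193.2 x − 360.6 y = -9227.38
Solving: x ≈ 33.999, y ≈ 43.805 km (keep extra digits for the depth step; rounded: 34.0, 43.8).
Then from the RCM sphere: z² = 132.48² − (x + 97.5)² − (y − 54.1)² with x = 33.999, y = 43.805, so z ≈ 12.368 ≈ 12.4 km.
Check against JRSC (with the unrounded solution): distance 134.29 ≈ 134.29 km. ✓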